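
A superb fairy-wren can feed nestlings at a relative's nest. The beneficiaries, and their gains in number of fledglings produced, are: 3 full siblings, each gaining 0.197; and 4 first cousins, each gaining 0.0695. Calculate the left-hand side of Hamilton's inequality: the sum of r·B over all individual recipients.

r to a full sibling = 0.5 (full sibs share both parents — two paths of length 2: r = 2·(1/2)^2 = 1/2).
r to a first cousin = 0.125 (first cousins share one grandparent pair — two paths of length 4: r = 2·(1/2)^4 = 1/8).
Summing one r·B term per recipient: 3·0.5·0.197 + 4·0.125·0.0695 = 0.33025.

0.33025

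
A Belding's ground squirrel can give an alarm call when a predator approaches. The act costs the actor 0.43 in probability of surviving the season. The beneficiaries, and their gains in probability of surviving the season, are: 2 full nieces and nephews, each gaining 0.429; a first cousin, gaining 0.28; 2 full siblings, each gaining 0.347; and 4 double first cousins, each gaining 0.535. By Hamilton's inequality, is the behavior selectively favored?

Yes

Hamilton's rule: the trait is favored when the sum of r·B over every recipient exceeds the actor's cost C.
r to a full niece or nephew = 1/4 (full aunt/uncle↔niece/nephew: two paths of length 3 through the shared grandparent pair: r = 2·(1/2)^3 = 1/4).
r to a first cousin = 1/8 (first cousins share one grandparent pair — two paths of length 4: r = 2·(1/2)^4 = 1/8).
r to a full sibling = 0.5 (full sibs share both parents — two paths of length 2: r = 2·(1/2)^2 = 1/2).
r to a double first cousin = 1/4 (double first cousins share both grandparent pairs — four paths of length 4: r = 4·(1/2)^4 = 1/4).
Summing one r·B term per recipient: 2·0.25·0.429 + 1·0.125·0.28 + 2·0.5·0.347 + 4·0.25·0.535 = 1.1315.
1.1315 > 0.43: the indirect benefit exceeds the cost.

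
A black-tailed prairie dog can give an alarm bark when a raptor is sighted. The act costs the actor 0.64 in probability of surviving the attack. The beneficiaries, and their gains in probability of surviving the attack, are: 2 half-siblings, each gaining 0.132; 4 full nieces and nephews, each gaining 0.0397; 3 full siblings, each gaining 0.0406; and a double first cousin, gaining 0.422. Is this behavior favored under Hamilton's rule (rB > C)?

No

Hamilton's rule: the trait is favored when the sum of r·B over every recipient exceeds the actor's cost C.
r to a half-sibling = 1/4 (half-sibs share one parent — one path of length 2: r = (1/2)^2 = 1/4).
r to a full niece or nephew = 0.25 (full aunt/uncle↔niece/nephew: two paths of length 3 through the shared grandparent pair: r = 2·(1/2)^3 = 1/4).
r to a full sibling = 1/2 (full sibs share both parents — two paths of length 2: r = 2·(1/2)^2 = 1/2).
r to a double first cousin = 0.25 (double first cousins share both grandparent pairs — four paths of length 4: r = 4·(1/2)^4 = 1/4).
Summing one r·B term per recipient: 2·0.25·0.132 + 4·0.25·0.0397 + 3·0.5·0.0406 + 1·0.25·0.422 = 0.2721.
0.2721 < 0.64: the indirect benefit is less than the cost.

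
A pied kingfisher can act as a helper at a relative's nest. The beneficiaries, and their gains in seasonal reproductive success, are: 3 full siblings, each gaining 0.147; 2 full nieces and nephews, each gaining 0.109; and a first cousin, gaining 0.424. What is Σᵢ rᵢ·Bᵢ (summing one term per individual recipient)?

0.328

r to a full sibling = 0.5 (full sibs share both parents — two paths of length 2: r = 2·(1/2)^2 = 1/2).
r to a full niece or nephew = 0.25 (full aunt/uncle↔niece/nephew: two paths of length 3 through the shared grandparent pair: r = 2·(1/2)^3 = 1/4).
r to a first cousin = 1/8 (first cousins share one grandparent pair — two paths of length 4: r = 2·(1/2)^4 = 1/8).
Summing one r·B term per recipient: 3·0.5·0.147 + 2·0.25·0.109 + 1·0.125·0.424 = 0.328.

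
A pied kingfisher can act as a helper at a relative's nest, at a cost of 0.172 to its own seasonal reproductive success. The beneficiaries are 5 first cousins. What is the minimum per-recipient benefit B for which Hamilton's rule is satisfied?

r to a first cousin = 1/8 (first cousins share one grandparent pair — two paths of length 4: r = 2·(1/2)^4 = 1/8).
Hamilton's rule with n recipients of equal r: n·r·B > C, so B > C/(n·r) = 0.172/(5·0.125) = 0.2752.

0.2752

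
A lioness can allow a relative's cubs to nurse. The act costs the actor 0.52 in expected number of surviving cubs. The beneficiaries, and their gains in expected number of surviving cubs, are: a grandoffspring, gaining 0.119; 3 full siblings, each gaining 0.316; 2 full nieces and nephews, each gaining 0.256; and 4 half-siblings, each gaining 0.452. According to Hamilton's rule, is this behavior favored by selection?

Yes

Hamilton's rule: the trait is favored when the sum of r·B over every recipient exceeds the actor's cost C.
r to a grandoffspring = 1/4 (two parent–offspring links: r = (1/2)^2 = 1/4).
r to a full sibling = 1/2 (full sibs share both parents — two paths of length 2: r = 2·(1/2)^2 = 1/2).
r to a full niece or nephew = 1/4 (full aunt/uncle↔niece/nephew: two paths of length 3 through the shared grandparent pair: r = 2·(1/2)^3 = 1/4).
r to a half-sibling = 0.25 (half-sibs share one parent — one path of length 2: r = (1/2)^2 = 1/4).
Summing one r·B term per recipient: 1·0.25·0.119 + 3·0.5·0.316 + 2·0.25·0.256 + 4·0.25·0.452 = 1.08375.
1.08375 > 0.52: the indirect benefit exceeds the cost.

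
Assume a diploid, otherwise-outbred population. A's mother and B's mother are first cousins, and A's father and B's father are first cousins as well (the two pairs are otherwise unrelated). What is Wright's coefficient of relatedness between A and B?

Relatedness sums over independent paths through distinct common ancestors.
A and B are related in two ways: second cousins through their mothers (r = 1/32) and second cousins through their fathers (r = 1/32).
r = 1/32 + 1/32 = 1/16 = 0.0625.

0.0625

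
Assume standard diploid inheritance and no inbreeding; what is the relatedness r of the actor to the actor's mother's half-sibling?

0.125

Each parent–offspring link contributes a factor of 1/2, and independent paths through distinct common ancestors add.
Half-aunt/uncle↔niece/nephew: one path of length 3: r = (1/2)^3 = 1/8.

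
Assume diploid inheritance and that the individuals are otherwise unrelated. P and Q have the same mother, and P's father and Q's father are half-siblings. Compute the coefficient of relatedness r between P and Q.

0.3125

Wright's path rule: contributions from independent ancestry routes add.
P and Q are related in two ways: half-sibs through their shared mother (r = 1/4) and half first cousins through their fathers (r = 1/16).
r = 1/4 + 1/16 = 0.3125.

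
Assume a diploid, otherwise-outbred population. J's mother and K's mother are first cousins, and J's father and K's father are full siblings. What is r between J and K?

With two independent routes of shared ancestry, r is the sum of the two contributions.
J and K are related in two ways: second cousins through their mothers (r = 1/32) and first cousins through their fathers (r = 1/8).
r = 1/32 + 1/8 = 5/32 = 0.15625.

0.15625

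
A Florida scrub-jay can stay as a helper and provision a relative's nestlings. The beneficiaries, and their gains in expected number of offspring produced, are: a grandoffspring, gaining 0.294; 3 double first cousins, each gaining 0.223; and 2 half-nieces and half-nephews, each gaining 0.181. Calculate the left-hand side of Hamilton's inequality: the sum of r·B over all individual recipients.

0.286

r to a grandoffspring = 1/4 (two parent–offspring links: r = (1/2)^2 = 1/4).
r to a double first cousin = 1/4 (double first cousins share both grandparent pairs — four paths of length 4: r = 4·(1/2)^4 = 1/4).
r to a half-niece or half-nephew = 1/8 (half-aunt/uncle↔niece/nephew: one path of length 3: r = (1/2)^3 = 1/8).
Summing one r·B term per recipient: 1·0.25·0.294 + 3·0.25·0.223 + 2·0.125·0.181 = 0.286.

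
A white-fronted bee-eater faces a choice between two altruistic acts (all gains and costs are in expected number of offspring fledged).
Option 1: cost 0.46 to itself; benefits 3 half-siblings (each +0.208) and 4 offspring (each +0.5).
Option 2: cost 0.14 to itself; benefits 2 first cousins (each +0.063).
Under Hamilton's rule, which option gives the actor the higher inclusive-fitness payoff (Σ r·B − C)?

Option 1: r to a half-sibling = 0.25.
Option 1: r to an offspring = 0.5.
Option 1: Σ r·B − C = (3·0.25·0.208 + 4·0.5·0.5) − 0.46 = 0.696.
Option 2: r to a first cousin = 0.125.
Option 2: Σ r·B − C = (2·0.125·0.063) − 0.14 = -0.12425.
Option 1 has the higher net inclusive-fitness payoff.

Option 1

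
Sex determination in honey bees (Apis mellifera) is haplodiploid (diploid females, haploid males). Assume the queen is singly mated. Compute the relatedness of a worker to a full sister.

0.75

Haplodiploid full sisters inherit their father's entire haploid genome identically (contributing 1/2) and on average half of their mother's contribution (1/2 · 1/2 = 1/4); r = 1/2 + 1/4 = 3/4.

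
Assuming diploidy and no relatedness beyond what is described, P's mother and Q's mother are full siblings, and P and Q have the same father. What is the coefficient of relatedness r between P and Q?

0.375

With two independent routes of shared ancestry, r is the sum of the two contributions.
P and Q are related in two ways: first cousins through their mothers (r = 1/8) and half-sibs through their shared father (r = 1/4).
r = 1/8 + 1/4 = 3/8 = 0.375.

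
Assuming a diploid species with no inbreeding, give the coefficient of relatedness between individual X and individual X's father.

0.5

Each parent–offspring link contributes a factor of 1/2, and independent paths through distinct common ancestors add.
One parent–offspring link: r = (1/2)^1 = 1/2.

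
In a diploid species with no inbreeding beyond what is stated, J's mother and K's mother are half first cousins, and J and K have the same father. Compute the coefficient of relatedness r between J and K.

Independent pedigree routes through distinct common ancestors add.
J and K are related in two ways: half second cousins through their mothers (r = 1/64) and half-sibs through their shared father (r = 1/4).
r = 1/64 + 1/4 = 17/64 = 0.265625.

0.265625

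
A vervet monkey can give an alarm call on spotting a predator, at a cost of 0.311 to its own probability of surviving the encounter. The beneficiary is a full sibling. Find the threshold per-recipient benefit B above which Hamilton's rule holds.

0.622

r to a full sibling = 0.5 (full sibs share both parents — two paths of length 2: r = 2·(1/2)^2 = 1/2).
Hamilton's rule with n recipients of equal r: n·r·B > C, so B > C/(n·r) = 0.311/(1·0.5) = 0.622.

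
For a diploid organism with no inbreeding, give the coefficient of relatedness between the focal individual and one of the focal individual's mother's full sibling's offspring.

Each parent–offspring link contributes a factor of 1/2, and independent paths through distinct common ancestors add.
First cousins share one grandparent pair — two paths of length 4: r = 2·(1/2)^4 = 1/8.

0.125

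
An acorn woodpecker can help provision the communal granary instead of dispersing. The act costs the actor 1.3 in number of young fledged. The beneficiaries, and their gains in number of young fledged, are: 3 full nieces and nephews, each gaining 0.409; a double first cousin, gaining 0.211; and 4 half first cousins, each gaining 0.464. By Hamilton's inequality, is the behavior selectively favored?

Hamilton's rule: the trait is favored when the sum of r·B over every recipient exceeds the actor's cost C.
r to a full niece or nephew = 1/4 (full aunt/uncle↔niece/nephew: two paths of length 3 through the shared grandparent pair: r = 2·(1/2)^3 = 1/4).
r to a double first cousin = 1/4 (double first cousins share both grandparent pairs — four paths of length 4: r = 4·(1/2)^4 = 1/4).
r to a half first cousin = 0.0625 (half first cousins share one grandparent — one path of length 4: r = (1/2)^4 = 1/16).
Summing one r·B term per recipient: 3·0.25·0.409 + 1·0.25·0.211 + 4·0.0625·0.464 = 0.4755.
0.4755 < 1.3: the indirect benefit is less than the cost.

No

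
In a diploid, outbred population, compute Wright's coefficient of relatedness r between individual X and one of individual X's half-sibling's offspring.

0.125

Each parent–offspring link contributes a factor of 1/2, and independent paths through distinct common ancestors add.
Half-aunt/uncle↔niece/nephew: one path of length 3: r = (1/2)^3 = 1/8.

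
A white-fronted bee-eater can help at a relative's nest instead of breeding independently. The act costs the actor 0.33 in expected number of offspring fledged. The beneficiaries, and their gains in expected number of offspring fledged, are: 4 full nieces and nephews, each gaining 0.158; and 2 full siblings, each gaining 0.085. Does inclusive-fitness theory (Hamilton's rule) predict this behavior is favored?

Hamilton's rule: the trait is favored when the sum of r·B over every recipient exceeds the actor's cost C.
r to a full niece or nephew = 0.25 (full aunt/uncle↔niece/nephew: two paths of length 3 through the shared grandparent pair: r = 2·(1/2)^3 = 1/4).
r to a full sibling = 1/2 (full sibs share both parents — two paths of length 2: r = 2·(1/2)^2 = 1/2).
Summing one r·B term per recipient: 4·0.25·0.158 + 2·0.5·0.085 = 0.243.
0.243 < 0.33: the indirect benefit is less than the cost.

No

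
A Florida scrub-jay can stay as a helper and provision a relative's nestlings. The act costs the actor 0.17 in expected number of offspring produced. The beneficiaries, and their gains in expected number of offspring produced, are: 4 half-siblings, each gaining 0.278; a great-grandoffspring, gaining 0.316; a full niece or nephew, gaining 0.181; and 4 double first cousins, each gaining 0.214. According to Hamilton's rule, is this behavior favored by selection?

Yes

Hamilton's rule: the trait is favored when the sum of r·B over every recipient exceeds the actor's cost C.
r to a half-sibling = 0.25 (half-sibs share one parent — one path of length 2: r = (1/2)^2 = 1/4).
r to a great-grandoffspring = 0.125 (three parent–offspring links: r = (1/2)^3 = 1/8).
r to a full niece or nephew = 0.25 (full aunt/uncle↔niece/nephew: two paths of length 3 through the shared grandparent pair: r = 2·(1/2)^3 = 1/4).
r to a double first cousin = 0.25 (double first cousins share both grandparent pairs — four paths of length 4: r = 4·(1/2)^4 = 1/4).
Summing one r·B term per recipient: 4·0.25·0.278 + 1·0.125·0.316 + 1·0.25·0.181 + 4·0.25·0.214 = 0.57675.
0.57675 > 0.17: the indirect benefit exceeds the cost.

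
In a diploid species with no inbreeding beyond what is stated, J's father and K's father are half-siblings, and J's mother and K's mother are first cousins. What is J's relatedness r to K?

Wright's path rule: contributions from independent ancestry routes add.
J and K are related in two ways: half first cousins through their fathers (r = 1/16) and second cousins through their mothers (r = 1/32).
r = 1/16 + 1/32 = 3/32 = 0.09375.

0.09375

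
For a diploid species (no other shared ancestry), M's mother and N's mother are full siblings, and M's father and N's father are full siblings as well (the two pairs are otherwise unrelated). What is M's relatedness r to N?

0.25

Relatedness sums over independent paths through distinct common ancestors.
M and N are related in two ways: first cousins through their mothers (r = 1/8) and first cousins through their fathers (r = 1/8) — i.e. double first cousins.
r = 1/8 + 1/8 = 1/4 = 0.25.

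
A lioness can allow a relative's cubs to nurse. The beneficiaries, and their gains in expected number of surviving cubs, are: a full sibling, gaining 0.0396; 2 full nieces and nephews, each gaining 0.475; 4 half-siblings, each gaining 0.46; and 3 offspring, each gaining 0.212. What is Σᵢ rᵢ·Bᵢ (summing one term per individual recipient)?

1.0353

r to a full sibling = 0.5 (full sibs share both parents — two paths of length 2: r = 2·(1/2)^2 = 1/2).
r to a full niece or nephew = 1/4 (full aunt/uncle↔niece/nephew: two paths of length 3 through the shared grandparent pair: r = 2·(1/2)^3 = 1/4).
r to a half-sibling = 0.25 (half-sibs share one parent — one path of length 2: r = (1/2)^2 = 1/4).
r to an offspring = 1/2 (one parent–offspring link: r = (1/2)^1 = 1/2).
Summing one r·B term per recipient: 1·0.5·0.0396 + 2·0.25·0.475 + 4·0.25·0.46 + 3·0.5·0.212 = 1.0353.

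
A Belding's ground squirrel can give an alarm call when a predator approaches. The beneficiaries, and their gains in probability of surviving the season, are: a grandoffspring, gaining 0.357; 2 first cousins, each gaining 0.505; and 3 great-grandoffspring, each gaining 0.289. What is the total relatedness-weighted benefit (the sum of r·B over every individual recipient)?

r to a grandoffspring = 0.25 (two parent–offspring links: r = (1/2)^2 = 1/4).
r to a first cousin = 0.125 (first cousins share one grandparent pair — two paths of length 4: r = 2·(1/2)^4 = 1/8).
r to a great-grandoffspring = 0.125 (three parent–offspring links: r = (1/2)^3 = 1/8).
Summing one r·B term per recipient: 1·0.25·0.357 + 2·0.125·0.505 + 3·0.125·0.289 = 0.323875.

0.323875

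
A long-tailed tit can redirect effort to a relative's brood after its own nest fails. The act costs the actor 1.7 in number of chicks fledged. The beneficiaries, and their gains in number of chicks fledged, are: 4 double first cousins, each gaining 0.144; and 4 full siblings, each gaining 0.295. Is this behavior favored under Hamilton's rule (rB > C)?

No

Hamilton's rule: the trait is favored when the sum of r·B over every recipient exceeds the actor's cost C.
r to a double first cousin = 1/4 (double first cousins share both grandparent pairs — four paths of length 4: r = 4·(1/2)^4 = 1/4).
r to a full sibling = 0.5 (full sibs share both parents — two paths of length 2: r = 2·(1/2)^2 = 1/2).
Summing one r·B term per recipient: 4·0.25·0.144 + 4·0.5·0.295 = 0.734.
0.734 < 1.7: the indirect benefit is less than the cost.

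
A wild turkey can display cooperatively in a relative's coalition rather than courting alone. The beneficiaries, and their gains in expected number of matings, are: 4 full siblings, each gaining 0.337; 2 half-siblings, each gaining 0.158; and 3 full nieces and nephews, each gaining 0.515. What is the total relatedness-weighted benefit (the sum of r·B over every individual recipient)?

1.13925

r to a full sibling = 0.5 (full sibs share both parents — two paths of length 2: r = 2·(1/2)^2 = 1/2).
r to a half-sibling = 0.25 (half-sibs share one parent — one path of length 2: r = (1/2)^2 = 1/4).
r to a full niece or nephew = 1/4 (full aunt/uncle↔niece/nephew: two paths of length 3 through the shared grandparent pair: r = 2·(1/2)^3 = 1/4).
Summing one r·B term per recipient: 4·0.5·0.337 + 2·0.25·0.158 + 3·0.25·0.515 = 1.13925.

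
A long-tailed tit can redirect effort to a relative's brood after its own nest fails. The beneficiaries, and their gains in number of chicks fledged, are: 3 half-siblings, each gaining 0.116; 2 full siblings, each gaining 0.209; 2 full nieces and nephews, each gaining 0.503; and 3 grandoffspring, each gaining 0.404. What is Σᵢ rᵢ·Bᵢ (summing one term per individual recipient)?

0.8505

r to a half-sibling = 1/4 (half-sibs share one parent — one path of length 2: r = (1/2)^2 = 1/4).
r to a full sibling = 0.5 (full sibs share both parents — two paths of length 2: r = 2·(1/2)^2 = 1/2).
r to a full niece or nephew = 1/4 (full aunt/uncle↔niece/nephew: two paths of length 3 through the shared grandparent pair: r = 2·(1/2)^3 = 1/4).
r to a grandoffspring = 0.25 (two parent–offspring links: r = (1/2)^2 = 1/4).
Summing one r·B term per recipient: 3·0.25·0.116 + 2·0.5·0.209 + 2·0.25·0.503 + 3·0.25·0.404 = 0.8505.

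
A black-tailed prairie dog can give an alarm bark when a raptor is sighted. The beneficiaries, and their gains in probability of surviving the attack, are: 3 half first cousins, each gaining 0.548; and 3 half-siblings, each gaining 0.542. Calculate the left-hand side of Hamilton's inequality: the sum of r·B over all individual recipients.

0.50925

r to a half first cousin = 1/16 (half first cousins share one grandparent — one path of length 4: r = (1/2)^4 = 1/16).
r to a half-sibling = 1/4 (half-sibs share one parent — one path of length 2: r = (1/2)^2 = 1/4).
Summing one r·B term per recipient: 3·0.0625·0.548 + 3·0.25·0.542 = 0.50925.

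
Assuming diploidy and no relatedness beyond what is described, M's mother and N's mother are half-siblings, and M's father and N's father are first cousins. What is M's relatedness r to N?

0.09375

Wright's path rule: contributions from independent ancestry routes add.
M and N are related in two ways: half first cousins through their mothers (r = 1/16) and second cousins through their fathers (r = 1/32).
r = 1/16 + 1/32 = 0.09375.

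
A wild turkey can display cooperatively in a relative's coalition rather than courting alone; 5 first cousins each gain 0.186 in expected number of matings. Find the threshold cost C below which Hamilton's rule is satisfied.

0.11625

r to a first cousin = 1/8 (first cousins share one grandparent pair — two paths of length 4: r = 2·(1/2)^4 = 1/8).
Hamilton's rule: n·r·B > C, so the trait is favored while C < n·r·B = 5·0.125·0.186 = 0.11625.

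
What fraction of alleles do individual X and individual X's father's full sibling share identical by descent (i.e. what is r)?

0.25

Each parent–offspring link contributes a factor of 1/2, and independent paths through distinct common ancestors add.
Full aunt/uncle↔niece/nephew: two paths of length 3 through the shared grandparent pair: r = 2·(1/2)^3 = 1/4.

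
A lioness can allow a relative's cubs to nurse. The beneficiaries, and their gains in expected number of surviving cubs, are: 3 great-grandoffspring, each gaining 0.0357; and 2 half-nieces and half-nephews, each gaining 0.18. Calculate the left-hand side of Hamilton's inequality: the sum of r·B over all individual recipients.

0.0583875

r to a great-grandoffspring = 0.125 (three parent–offspring links: r = (1/2)^3 = 1/8).
r to a half-niece or half-nephew = 1/8 (half-aunt/uncle↔niece/nephew: one path of length 3: r = (1/2)^3 = 1/8).
Summing one r·B term per recipient: 3·0.125·0.0357 + 2·0.125·0.18 = 0.0583875.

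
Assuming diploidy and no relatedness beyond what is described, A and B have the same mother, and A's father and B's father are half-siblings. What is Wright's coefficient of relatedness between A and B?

0.3125

Wright's path rule: contributions from independent ancestry routes add.
A and B are related in two ways: half-sibs through their shared mother (r = 1/4) and half first cousins through their fathers (r = 1/16).
r = 1/4 + 1/16 = 0.3125.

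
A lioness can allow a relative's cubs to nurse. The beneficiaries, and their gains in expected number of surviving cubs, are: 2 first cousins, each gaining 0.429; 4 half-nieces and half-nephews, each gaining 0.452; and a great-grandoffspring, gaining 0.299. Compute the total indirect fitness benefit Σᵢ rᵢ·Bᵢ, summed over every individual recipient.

r to a first cousin = 0.125 (first cousins share one grandparent pair — two paths of length 4: r = 2·(1/2)^4 = 1/8).
r to a half-niece or half-nephew = 1/8 (half-aunt/uncle↔niece/nephew: one path of length 3: r = (1/2)^3 = 1/8).
r to a great-grandoffspring = 0.125 (three parent–offspring links: r = (1/2)^3 = 1/8).
Summing one r·B term per recipient: 2·0.125·0.429 + 4·0.125·0.452 + 1·0.125·0.299 = 0.370625.

0.370625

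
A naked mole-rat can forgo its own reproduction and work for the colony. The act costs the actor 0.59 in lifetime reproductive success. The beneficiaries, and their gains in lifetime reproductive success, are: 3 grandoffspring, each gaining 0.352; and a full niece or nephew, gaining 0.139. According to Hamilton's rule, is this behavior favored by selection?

No

Hamilton's rule: the trait is favored when the sum of r·B over every recipient exceeds the actor's cost C.
r to a grandoffspring = 1/4 (two parent–offspring links: r = (1/2)^2 = 1/4).
r to a full niece or nephew = 1/4 (full aunt/uncle↔niece/nephew: two paths of length 3 through the shared grandparent pair: r = 2·(1/2)^3 = 1/4).
Summing one r·B term per recipient: 3·0.25·0.352 + 1·0.25·0.139 = 0.29875.
0.29875 < 0.59: the indirect benefit is less than the cost.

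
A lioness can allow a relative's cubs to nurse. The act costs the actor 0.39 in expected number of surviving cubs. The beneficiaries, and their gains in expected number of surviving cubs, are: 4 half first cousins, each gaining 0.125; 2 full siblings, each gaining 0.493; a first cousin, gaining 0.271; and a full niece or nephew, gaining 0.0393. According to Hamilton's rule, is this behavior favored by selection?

Hamilton's rule: the trait is favored when the sum of r·B over every recipient exceeds the actor's cost C.
r to a half first cousin = 0.0625 (half first cousins share one grandparent — one path of length 4: r = (1/2)^4 = 1/16).
r to a full sibling = 0.5 (full sibs share both parents — two paths of length 2: r = 2·(1/2)^2 = 1/2).
r to a first cousin = 0.125 (first cousins share one grandparent pair — two paths of length 4: r = 2·(1/2)^4 = 1/8).
r to a full niece or nephew = 0.25 (full aunt/uncle↔niece/nephew: two paths of length 3 through the shared grandparent pair: r = 2·(1/2)^3 = 1/4).
Summing one r·B term per recipient: 4·0.0625·0.125 + 2·0.5·0.493 + 1·0.125·0.271 + 1·0.25·0.0393 = 0.56795.
0.56795 > 0.39: the indirect benefit exceeds the cost.

Yes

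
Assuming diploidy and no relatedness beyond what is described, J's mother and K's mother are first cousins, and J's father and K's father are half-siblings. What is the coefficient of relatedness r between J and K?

0.09375

With two independent routes of shared ancestry, r is the sum of the two contributions.
J and K are related in two ways: second cousins through their mothers (r = 1/32) and half first cousins through their fathers (r = 1/16).
r = 1/32 + 1/16 = 0.09375.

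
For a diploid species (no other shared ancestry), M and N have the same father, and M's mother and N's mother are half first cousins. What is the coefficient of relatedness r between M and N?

Wright's path rule: contributions from independent ancestry routes add.
M and N are related in two ways: half-sibs through their shared father (r = 1/4) and half second cousins through their mothers (r = 1/64).
r = 1/4 + 1/64 = 0.265625.

0.265625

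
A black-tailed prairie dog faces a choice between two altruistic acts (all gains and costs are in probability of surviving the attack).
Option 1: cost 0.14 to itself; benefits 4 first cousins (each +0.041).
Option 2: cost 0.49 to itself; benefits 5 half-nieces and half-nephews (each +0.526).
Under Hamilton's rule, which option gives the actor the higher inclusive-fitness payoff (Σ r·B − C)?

Option 1: r to a first cousin = 0.125.
Option 1: Σ r·B − C = (4·0.125·0.041) − 0.14 = -0.1195.
Option 2: r to a half-niece or half-nephew = 0.125.
Option 2: Σ r·B − C = (5·0.125·0.526) − 0.49 = -0.16125.
Option 1 has the higher net inclusive-fitness payoff.

Option 1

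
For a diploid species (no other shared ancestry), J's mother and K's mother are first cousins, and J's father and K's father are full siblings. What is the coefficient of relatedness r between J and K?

With two independent routes of shared ancestry, r is the sum of the two contributions.
J and K are related in two ways: second cousins through their mothers (r = 1/32) and first cousins through their fathers (r = 1/8).
r = 1/32 + 1/8 = 0.15625.

0.15625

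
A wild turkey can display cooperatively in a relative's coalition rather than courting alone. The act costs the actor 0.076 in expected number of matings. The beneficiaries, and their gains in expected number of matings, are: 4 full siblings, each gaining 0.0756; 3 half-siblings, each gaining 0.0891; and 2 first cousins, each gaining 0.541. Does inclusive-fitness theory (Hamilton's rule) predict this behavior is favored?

Yes

Hamilton's rule: the trait is favored when the sum of r·B over every recipient exceeds the actor's cost C.
r to a full sibling = 1/2 (full sibs share both parents — two paths of length 2: r = 2·(1/2)^2 = 1/2).
r to a half-sibling = 1/4 (half-sibs share one parent — one path of length 2: r = (1/2)^2 = 1/4).
r to a first cousin = 1/8 (first cousins share one grandparent pair — two paths of length 4: r = 2·(1/2)^4 = 1/8).
Summing one r·B term per recipient: 4·0.5·0.0756 + 3·0.25·0.0891 + 2·0.125·0.541 = 0.353275.
0.353275 > 0.076: the indirect benefit exceeds the cost.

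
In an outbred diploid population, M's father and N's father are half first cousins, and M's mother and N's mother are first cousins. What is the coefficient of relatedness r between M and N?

With two independent routes of shared ancestry, r is the sum of the two contributions.
M and N are related in two ways: half second cousins through their fathers (r = 1/64) and second cousins through their mothers (r = 1/32).
r = 1/64 + 1/32 = 3/64 = 0.046875.

0.046875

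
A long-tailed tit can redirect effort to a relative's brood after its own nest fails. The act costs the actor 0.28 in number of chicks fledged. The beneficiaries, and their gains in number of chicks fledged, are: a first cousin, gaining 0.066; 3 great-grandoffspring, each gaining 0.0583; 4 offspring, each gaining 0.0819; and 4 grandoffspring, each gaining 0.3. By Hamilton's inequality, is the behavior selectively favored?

Yes

Hamilton's rule: the trait is favored when the sum of r·B over every recipient exceeds the actor's cost C.
r to a first cousin = 1/8 (first cousins share one grandparent pair — two paths of length 4: r = 2·(1/2)^4 = 1/8).
r to a great-grandoffspring = 1/8 (three parent–offspring links: r = (1/2)^3 = 1/8).
r to an offspring = 0.5 (one parent–offspring link: r = (1/2)^1 = 1/2).
r to a grandoffspring = 0.25 (two parent–offspring links: r = (1/2)^2 = 1/4).
Summing one r·B term per recipient: 1·0.125·0.066 + 3·0.125·0.0583 + 4·0.5·0.0819 + 4·0.25·0.3 = 0.4939125.
0.4939125 > 0.28: the indirect benefit exceeds the cost.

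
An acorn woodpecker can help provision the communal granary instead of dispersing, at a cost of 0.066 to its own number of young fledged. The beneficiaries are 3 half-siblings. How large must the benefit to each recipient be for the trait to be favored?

0.088

r to a half-sibling = 1/4 (half-sibs share one parent — one path of length 2: r = (1/2)^2 = 1/4).
Hamilton's rule with n recipients of equal r: n·r·B > C, so B > C/(n·r) = 0.066/(3·0.25) = 0.088.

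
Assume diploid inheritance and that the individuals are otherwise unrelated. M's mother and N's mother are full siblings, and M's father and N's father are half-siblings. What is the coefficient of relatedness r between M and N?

Wright's path rule: contributions from independent ancestry routes add.
M and N are related in two ways: first cousins through their mothers (r = 1/8) and half first cousins through their fathers (r = 1/16).
r = 1/8 + 1/16 = 3/16 = 0.1875.

0.1875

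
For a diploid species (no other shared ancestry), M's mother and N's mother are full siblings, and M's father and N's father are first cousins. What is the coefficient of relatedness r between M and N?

Independent pedigree routes through distinct common ancestors add.
M and N are related in two ways: first cousins through their mothers (r = 1/8) and second cousins through their fathers (r = 1/32).
r = 1/8 + 1/32 = 5/32 = 0.15625.

0.15625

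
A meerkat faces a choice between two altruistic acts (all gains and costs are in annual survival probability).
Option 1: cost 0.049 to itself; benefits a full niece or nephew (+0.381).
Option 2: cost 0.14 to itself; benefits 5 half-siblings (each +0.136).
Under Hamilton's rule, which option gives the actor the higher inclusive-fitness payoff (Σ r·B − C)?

Option 1

Option 1: r to a full niece or nephew = 0.25.
Option 1: Σ r·B − C = (1·0.25·0.381) − 0.049 = 0.04625.
Option 2: r to a half-sibling = 0.25.
Option 2: Σ r·B − C = (5·0.25·0.136) − 0.14 = 0.03.
Option 1 has the higher net inclusive-fitness payoff.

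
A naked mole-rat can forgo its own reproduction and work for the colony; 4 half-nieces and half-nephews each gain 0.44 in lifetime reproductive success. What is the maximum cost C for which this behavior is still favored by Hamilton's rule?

r to a half-niece or half-nephew = 0.125 (half-aunt/uncle↔niece/nephew: one path of length 3: r = (1/2)^3 = 1/8).
Hamilton's rule: n·r·B > C, so the trait is favored while C < n·r·B = 4·0.125·0.44 = 0.22.

0.22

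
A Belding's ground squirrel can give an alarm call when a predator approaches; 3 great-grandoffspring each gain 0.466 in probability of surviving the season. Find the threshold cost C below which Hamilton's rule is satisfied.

0.17475

r to a great-grandoffspring = 1/8 (three parent–offspring links: r = (1/2)^3 = 1/8).
Hamilton's rule: n·r·B > C, so the trait is favored while C < n·r·B = 3·0.125·0.466 = 0.17475.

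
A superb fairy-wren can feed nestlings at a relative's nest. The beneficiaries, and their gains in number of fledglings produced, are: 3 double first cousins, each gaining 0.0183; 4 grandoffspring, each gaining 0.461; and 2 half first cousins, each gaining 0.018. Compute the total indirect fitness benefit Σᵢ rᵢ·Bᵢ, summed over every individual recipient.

0.476975

r to a double first cousin = 0.25 (double first cousins share both grandparent pairs — four paths of length 4: r = 4·(1/2)^4 = 1/4).
r to a grandoffspring = 1/4 (two parent–offspring links: r = (1/2)^2 = 1/4).
r to a half first cousin = 1/16 (half first cousins share one grandparent — one path of length 4: r = (1/2)^4 = 1/16).
Summing one r·B term per recipient: 3·0.25·0.0183 + 4·0.25·0.461 + 2·0.0625·0.018 = 0.476975.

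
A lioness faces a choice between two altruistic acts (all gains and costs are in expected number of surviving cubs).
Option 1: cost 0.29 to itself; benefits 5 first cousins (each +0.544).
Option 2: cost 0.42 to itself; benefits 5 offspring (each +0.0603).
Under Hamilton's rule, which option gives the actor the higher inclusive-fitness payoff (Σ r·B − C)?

Option 1

Option 1: r to a first cousin = 0.125.
Option 1: Σ r·B − C = (5·0.125·0.544) − 0.29 = 0.05.
Option 2: r to an offspring = 0.5.
Option 2: Σ r·B − C = (5·0.5·0.0603) − 0.42 = -0.26925.
Option 1 has the higher net inclusive-fitness payoff.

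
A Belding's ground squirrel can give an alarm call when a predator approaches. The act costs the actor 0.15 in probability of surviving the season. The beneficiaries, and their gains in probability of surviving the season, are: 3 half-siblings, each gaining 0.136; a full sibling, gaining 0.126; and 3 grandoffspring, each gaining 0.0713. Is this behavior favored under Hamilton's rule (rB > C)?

Hamilton's rule: the trait is favored when the sum of r·B over every recipient exceeds the actor's cost C.
r to a half-sibling = 1/4 (half-sibs share one parent — one path of length 2: r = (1/2)^2 = 1/4).
r to a full sibling = 1/2 (full sibs share both parents — two paths of length 2: r = 2·(1/2)^2 = 1/2).
r to a grandoffspring = 0.25 (two parent–offspring links: r = (1/2)^2 = 1/4).
Summing one r·B term per recipient: 3·0.25·0.136 + 1·0.5·0.126 + 3·0.25·0.0713 = 0.218475.
0.218475 > 0.15: the indirect benefit exceeds the cost.

Yes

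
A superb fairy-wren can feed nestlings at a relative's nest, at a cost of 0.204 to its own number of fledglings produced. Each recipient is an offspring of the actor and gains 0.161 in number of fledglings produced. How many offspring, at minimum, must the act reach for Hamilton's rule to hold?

r to an offspring = 0.5 (one parent–offspring link: r = (1/2)^1 = 1/2).
Hamilton's rule: n·r·B > C  ⇒  n > C/(r·B) = 0.204/(0.5·0.161) = 2.534.
The smallest integer exceeding 2.534 is 3.

3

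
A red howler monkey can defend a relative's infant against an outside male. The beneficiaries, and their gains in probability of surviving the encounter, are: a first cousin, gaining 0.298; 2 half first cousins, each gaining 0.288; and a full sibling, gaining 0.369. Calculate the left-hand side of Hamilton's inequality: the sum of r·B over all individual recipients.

r to a first cousin = 1/8 (first cousins share one grandparent pair — two paths of length 4: r = 2·(1/2)^4 = 1/8).
r to a half first cousin = 0.0625 (half first cousins share one grandparent — one path of length 4: r = (1/2)^4 = 1/16).
r to a full sibling = 1/2 (full sibs share both parents — two paths of length 2: r = 2·(1/2)^2 = 1/2).
Summing one r·B term per recipient: 1·0.125·0.298 + 2·0.0625·0.288 + 1·0.5·0.369 = 0.25775.

0.25775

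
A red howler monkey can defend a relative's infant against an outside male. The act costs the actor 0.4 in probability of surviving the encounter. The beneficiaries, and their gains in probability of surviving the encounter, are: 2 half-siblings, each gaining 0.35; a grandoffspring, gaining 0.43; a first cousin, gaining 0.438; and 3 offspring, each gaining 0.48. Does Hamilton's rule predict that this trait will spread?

Hamilton's rule: the trait is favored when the sum of r·B over every recipient exceeds the actor's cost C.
r to a half-sibling = 0.25 (half-sibs share one parent — one path of length 2: r = (1/2)^2 = 1/4).
r to a grandoffspring = 0.25 (two parent–offspring links: r = (1/2)^2 = 1/4).
r to a first cousin = 0.125 (first cousins share one grandparent pair — two paths of length 4: r = 2·(1/2)^4 = 1/8).
r to an offspring = 1/2 (one parent–offspring link: r = (1/2)^1 = 1/2).
Summing one r·B term per recipient: 2·0.25·0.35 + 1·0.25·0.43 + 1·0.125·0.438 + 3·0.5·0.48 = 1.05725.
1.05725 > 0.4: the indirect benefit exceeds the cost.

Yes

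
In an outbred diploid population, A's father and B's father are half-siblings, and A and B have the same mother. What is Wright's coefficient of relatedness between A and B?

With two independent routes of shared ancestry, r is the sum of the two contributions.
A and B are related in two ways: half first cousins through their fathers (r = 1/16) and half-sibs through their shared mother (r = 1/4).
r = 1/16 + 1/4 = 5/16 = 0.3125.

0.3125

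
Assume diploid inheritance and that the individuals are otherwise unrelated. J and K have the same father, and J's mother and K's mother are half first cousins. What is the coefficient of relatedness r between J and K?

With two independent routes of shared ancestry, r is the sum of the two contributions.
J and K are related in two ways: half-sibs through their shared father (r = 1/4) and half second cousins through their mothers (r = 1/64).
r = 1/4 + 1/64 = 17/64 = 0.265625.

0.265625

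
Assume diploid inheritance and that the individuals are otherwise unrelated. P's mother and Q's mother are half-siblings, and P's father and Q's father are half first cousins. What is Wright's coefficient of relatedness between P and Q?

Independent pedigree routes through distinct common ancestors add.
P and Q are related in two ways: half first cousins through their mothers (r = 1/16) and half second cousins through their fathers (r = 1/64).
r = 1/16 + 1/64 = 0.078125.

0.078125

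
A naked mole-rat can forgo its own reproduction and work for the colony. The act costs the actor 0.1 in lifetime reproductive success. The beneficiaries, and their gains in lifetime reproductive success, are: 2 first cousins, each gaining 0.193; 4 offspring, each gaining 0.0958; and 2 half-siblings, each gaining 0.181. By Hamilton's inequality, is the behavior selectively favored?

Yes

Hamilton's rule: the trait is favored when the sum of r·B over every recipient exceeds the actor's cost C.
r to a first cousin = 1/8 (first cousins share one grandparent pair — two paths of length 4: r = 2·(1/2)^4 = 1/8).
r to an offspring = 1/2 (one parent–offspring link: r = (1/2)^1 = 1/2).
r to a half-sibling = 0.25 (half-sibs share one parent — one path of length 2: r = (1/2)^2 = 1/4).
Summing one r·B term per recipient: 2·0.125·0.193 + 4·0.5·0.0958 + 2·0.25·0.181 = 0.33035.
0.33035 > 0.1: the indirect benefit exceeds the cost.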